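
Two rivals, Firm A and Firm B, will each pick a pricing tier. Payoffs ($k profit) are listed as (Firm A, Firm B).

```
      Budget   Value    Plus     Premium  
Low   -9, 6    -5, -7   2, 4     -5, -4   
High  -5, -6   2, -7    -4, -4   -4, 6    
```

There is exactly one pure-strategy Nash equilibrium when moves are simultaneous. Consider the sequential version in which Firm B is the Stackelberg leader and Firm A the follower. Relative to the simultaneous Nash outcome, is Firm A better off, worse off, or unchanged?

Backward induction with Firm B moving first.
- Budget → Firm A plays High (best of -9, -5); Firm B gets -6.
- Value → Firm A plays High (best of -5, 2); Firm B gets -7.
- Plus → Firm A plays Low (best of 2, -4); Firm B gets 4.
- Premium → Firm A plays High (best of -5, -4); Firm B gets 6.
Among -6, -7, 4, 6, the best is 6 at Premium. Subgame-perfect outcome: (High, Premium) with payoffs (-4, 6).
Now find the simultaneous Nash equilibrium.
Firm A's best replies: Budget→High; Value→High; Plus→Low; Premium→High.
Firm B's best replies: Low→Budget; High→Premium.
Only (High, Premium) has each player best-responding; Nash payoffs (-4, 6).
Firm A earns -4 sequentially versus -4 at the Nash outcome: unchanged.

unchanged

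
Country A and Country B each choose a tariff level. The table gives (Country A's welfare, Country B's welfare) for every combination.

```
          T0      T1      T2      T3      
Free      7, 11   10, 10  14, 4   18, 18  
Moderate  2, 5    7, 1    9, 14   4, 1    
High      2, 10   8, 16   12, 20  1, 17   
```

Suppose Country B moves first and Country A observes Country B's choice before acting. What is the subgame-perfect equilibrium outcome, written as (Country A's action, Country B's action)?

Backward induction with Country B moving first.
- T0: BR = Free, leader payoff 11.
- T1: BR = Free, leader payoff 10.
- T2: BR = Free, leader payoff 4.
- T3: BR = Free, leader payoff 18.
Maximizing over 11, 10, 4, 18, Country B chooses T3. Subgame-perfect outcome: (Free, T3) with payoffs (18, 18).

(Free, T3)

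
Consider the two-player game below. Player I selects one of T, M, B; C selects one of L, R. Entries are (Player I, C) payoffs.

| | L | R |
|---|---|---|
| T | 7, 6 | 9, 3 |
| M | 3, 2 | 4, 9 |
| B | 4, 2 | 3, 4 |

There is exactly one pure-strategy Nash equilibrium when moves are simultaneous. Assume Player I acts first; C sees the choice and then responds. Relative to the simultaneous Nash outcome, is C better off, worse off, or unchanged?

unchanged

Work backward from C's decision.
- T → C plays L (best of 6, 3); Player I gets 7.
- M → C plays R (best of 2, 9); Player I gets 4.
- B → C plays R (best of 2, 4); Player I gets 3.
Among 7, 4, 3, the best is 7 at T. Subgame-perfect outcome: (T, L) with payoffs (7, 6).
Under simultaneous play:
Player I's best replies: L→T; R→T.
C's best replies: T→L; M→R; B→R.
Only (T, L) has each player best-responding; Nash payoffs (7, 6).
C earns 6 sequentially versus 6 at the Nash outcome: unchanged.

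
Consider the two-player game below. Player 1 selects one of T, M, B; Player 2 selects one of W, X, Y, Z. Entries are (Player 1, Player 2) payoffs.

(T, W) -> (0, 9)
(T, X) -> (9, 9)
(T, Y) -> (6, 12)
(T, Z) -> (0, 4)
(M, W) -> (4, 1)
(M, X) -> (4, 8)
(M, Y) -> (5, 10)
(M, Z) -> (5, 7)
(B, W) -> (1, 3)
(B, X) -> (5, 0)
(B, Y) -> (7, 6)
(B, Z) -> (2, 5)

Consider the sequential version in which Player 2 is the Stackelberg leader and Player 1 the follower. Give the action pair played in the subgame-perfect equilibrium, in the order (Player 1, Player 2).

Solve by backward induction (Player 2 leads).
- W: BR = M, leader payoff 1.
- X: BR = T, leader payoff 9.
- Y: BR = B, leader payoff 6.
- Z: BR = M, leader payoff 7.
Among 1, 9, 6, 7, the best is 9 at X. Subgame-perfect outcome: (T, X) with payoffs (9, 9).

(T, X)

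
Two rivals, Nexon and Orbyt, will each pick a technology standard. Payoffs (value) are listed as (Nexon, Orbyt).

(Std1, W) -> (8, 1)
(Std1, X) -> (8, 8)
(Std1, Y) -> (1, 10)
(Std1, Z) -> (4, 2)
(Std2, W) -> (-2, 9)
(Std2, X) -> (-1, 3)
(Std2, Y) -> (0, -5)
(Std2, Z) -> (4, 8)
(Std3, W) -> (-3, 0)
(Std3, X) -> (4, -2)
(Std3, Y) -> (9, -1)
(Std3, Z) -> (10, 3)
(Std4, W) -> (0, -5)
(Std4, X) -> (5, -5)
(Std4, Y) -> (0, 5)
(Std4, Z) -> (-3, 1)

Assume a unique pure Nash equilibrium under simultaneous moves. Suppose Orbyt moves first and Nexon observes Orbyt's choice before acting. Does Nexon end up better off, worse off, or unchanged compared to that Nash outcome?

worse off

Work backward from Nexon's decision.
- W → Nexon plays Std1 (best of 8, -2, -3, 0); Orbyt gets 1.
- X → Nexon plays Std1 (best of 8, -1, 4, 5); Orbyt gets 8.
- Y → Nexon plays Std3 (best of 1, 0, 9, 0); Orbyt gets -1.
- Z → Nexon plays Std3 (best of 4, 4, 10, -3); Orbyt gets 3.
Maximizing over 1, 8, -1, 3, Orbyt chooses X. Subgame-perfect outcome: (Std1, X) with payoffs (8, 8).
Now find the simultaneous Nash equilibrium.
Nexon's best replies: W→Std1; X→Std1; Y→Std3; Z→Std3.
Orbyt's best replies: Std1→Y; Std2→W; Std3→Z; Std4→Y.
The unique mutual best reply is (Std3, Z), giving (10, 3).
Nexon earns 8 sequentially versus 10 at the Nash outcome: worse off.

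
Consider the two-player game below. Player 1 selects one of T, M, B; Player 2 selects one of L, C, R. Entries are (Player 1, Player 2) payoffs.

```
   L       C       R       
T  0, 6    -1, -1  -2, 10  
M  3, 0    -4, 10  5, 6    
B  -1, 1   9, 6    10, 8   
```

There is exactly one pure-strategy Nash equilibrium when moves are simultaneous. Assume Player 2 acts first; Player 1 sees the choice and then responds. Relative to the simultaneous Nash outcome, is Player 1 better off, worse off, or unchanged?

Player 1 best-responds to each possible Player 2 move:
- L → Player 1 plays M (best of 0, 3, -1); Player 2 gets 0.
- C → Player 1 plays B (best of -1, -4, 9); Player 2 gets 6.
- R → Player 1 plays B (best of -2, 5, 10); Player 2 gets 8.
Maximizing over 0, 6, 8, Player 2 chooses R. Subgame-perfect outcome: (B, R) with payoffs (10, 8).
Under simultaneous play:
Player 1's best replies: L→M; C→B; R→B.
Player 2's best replies: T→R; M→C; B→R.
Only (B, R) has each player best-responding; Nash payoffs (10, 8).
Player 1 earns 10 sequentially versus 10 at the Nash outcome: unchanged.

unchanged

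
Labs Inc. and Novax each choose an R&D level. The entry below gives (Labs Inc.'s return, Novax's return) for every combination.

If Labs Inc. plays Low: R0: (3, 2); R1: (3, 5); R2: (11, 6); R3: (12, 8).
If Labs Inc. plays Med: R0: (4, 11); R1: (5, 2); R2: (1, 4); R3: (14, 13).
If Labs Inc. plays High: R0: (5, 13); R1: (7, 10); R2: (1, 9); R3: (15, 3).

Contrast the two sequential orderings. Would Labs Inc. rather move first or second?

If Labs Inc. leads: Novax's best replies are Low→R3, Med→R3, High→R0; Labs Inc.'s induced payoffs 12, 14, 5; outcome (Med, R3), payoffs (14, 13).
If Novax leads: Labs Inc.'s best replies are R0→High, R1→High, R2→Low, R3→High; Novax's induced payoffs 13, 10, 6, 3; outcome (High, R0), payoffs (5, 13).
Labs Inc. gets 14 moving first and 5 moving second, so Labs Inc. prefers to move first.

first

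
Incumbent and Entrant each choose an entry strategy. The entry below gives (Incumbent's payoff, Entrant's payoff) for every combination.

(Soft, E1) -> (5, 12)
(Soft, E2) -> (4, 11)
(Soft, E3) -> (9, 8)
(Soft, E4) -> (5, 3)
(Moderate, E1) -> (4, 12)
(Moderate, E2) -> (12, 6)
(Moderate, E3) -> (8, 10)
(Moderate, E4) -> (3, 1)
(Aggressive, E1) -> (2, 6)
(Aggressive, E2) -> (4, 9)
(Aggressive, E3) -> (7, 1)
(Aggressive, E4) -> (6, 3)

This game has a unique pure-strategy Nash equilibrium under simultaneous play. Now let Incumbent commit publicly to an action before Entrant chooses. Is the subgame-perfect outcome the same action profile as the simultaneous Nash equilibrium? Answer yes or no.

yes

Entrant best-responds to each possible Incumbent move:
- Soft: BR = E1, leader payoff 5.
- Moderate: BR = E1, leader payoff 4.
- Aggressive: BR = E2, leader payoff 4.
Maximizing over 5, 4, 4, Incumbent chooses Soft. Subgame-perfect outcome: (Soft, E1) with payoffs (5, 12).
For the simultaneous game, intersect best replies.
Incumbent's best replies: E1→Soft; E2→Moderate; E3→Soft; E4→Aggressive.
Entrant's best replies: Soft→E1; Moderate→E1; Aggressive→E2.
The unique mutual best reply is (Soft, E1), giving (5, 12).
Sequential outcome (Soft, E1) coincides with the Nash profile (Soft, E1).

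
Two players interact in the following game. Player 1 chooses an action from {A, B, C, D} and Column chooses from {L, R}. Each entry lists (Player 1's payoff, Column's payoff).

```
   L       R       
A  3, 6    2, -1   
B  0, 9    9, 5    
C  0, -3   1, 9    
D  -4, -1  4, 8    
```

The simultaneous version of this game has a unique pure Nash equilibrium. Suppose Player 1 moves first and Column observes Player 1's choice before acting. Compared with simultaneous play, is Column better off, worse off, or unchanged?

better off

Column best-responds to each possible Player 1 move:
- A: Column compares 6, -1 and picks L; Player 1 would get 3.
- B: Column compares 9, 5 and picks L; Player 1 would get 0.
- C: Column compares -3, 9 and picks R; Player 1 would get 1.
- D: Column compares -1, 8 and picks R; Player 1 would get 4.
Maximizing over 3, 0, 1, 4, Player 1 chooses D. Subgame-perfect outcome: (D, R) with payoffs (4, 8).
For the simultaneous game, intersect best replies.
Player 1's best replies: L→A; R→B.
Column's best replies: A→L; B→L; C→R; D→R.
The unique mutual best reply is (A, L), giving (3, 6).
Column earns 8 sequentially versus 6 at the Nash outcome: better off.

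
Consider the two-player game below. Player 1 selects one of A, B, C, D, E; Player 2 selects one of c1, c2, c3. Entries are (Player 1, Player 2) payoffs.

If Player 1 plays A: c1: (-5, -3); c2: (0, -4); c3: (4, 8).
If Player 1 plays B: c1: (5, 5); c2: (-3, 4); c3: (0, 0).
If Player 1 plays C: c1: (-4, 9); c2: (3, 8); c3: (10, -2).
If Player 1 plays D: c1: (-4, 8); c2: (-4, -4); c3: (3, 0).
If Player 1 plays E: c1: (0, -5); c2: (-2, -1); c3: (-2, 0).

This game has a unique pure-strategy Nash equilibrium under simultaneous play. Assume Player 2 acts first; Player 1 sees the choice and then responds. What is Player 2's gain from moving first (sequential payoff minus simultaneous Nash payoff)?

Backward induction with Player 2 moving first.
- c1: BR = B, leader payoff 5.
- c2: BR = C, leader payoff 8.
- c3: BR = C, leader payoff -2.
Player 2's induced payoffs are 5, 8, -2, so Player 2 commits to c2. Subgame-perfect outcome: (C, c2) with payoffs (3, 8).
Under simultaneous play:
Player 1's best replies: c1→B; c2→C; c3→C.
Player 2's best replies: A→c3; B→c1; C→c1; D→c1; E→c3.
Only (B, c1) has each player best-responding; Nash payoffs (5, 5).
Player 2's commitment gain: 8 − 5 = 3.

3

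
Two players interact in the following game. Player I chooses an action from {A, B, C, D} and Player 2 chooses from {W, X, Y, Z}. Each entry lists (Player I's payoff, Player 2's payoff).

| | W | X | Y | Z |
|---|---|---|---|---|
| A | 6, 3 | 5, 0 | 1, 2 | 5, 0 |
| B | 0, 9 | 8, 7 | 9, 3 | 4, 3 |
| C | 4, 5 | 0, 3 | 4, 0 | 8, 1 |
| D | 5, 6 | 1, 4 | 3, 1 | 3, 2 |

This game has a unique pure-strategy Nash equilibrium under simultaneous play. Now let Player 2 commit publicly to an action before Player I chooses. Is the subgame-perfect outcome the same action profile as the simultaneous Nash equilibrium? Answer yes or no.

no

Solve by backward induction (Player 2 leads).
- W: BR = A, leader payoff 3.
- X: BR = B, leader payoff 7.
- Y: BR = B, leader payoff 3.
- Z: BR = C, leader payoff 1.
Player 2's induced payoffs are 3, 7, 3, 1, so Player 2 commits to X. Subgame-perfect outcome: (B, X) with payoffs (8, 7).
For the simultaneous game, intersect best replies.
Player I's best replies: W→A; X→B; Y→B; Z→C.
Player 2's best replies: A→W; B→W; C→W; D→W.
Only (A, W) has each player best-responding; Nash payoffs (6, 3).
Sequential outcome (B, X) differs from the Nash profile (A, W).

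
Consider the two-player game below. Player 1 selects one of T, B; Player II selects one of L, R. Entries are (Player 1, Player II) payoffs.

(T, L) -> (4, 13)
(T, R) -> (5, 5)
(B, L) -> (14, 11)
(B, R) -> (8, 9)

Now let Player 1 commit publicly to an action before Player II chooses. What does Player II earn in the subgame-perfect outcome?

11

Solve by backward induction (Player 1 leads).
- T: BR = L, leader payoff 4.
- B: BR = L, leader payoff 14.
Maximizing over 4, 14, Player 1 chooses B. Subgame-perfect outcome: (B, L) with payoffs (14, 11).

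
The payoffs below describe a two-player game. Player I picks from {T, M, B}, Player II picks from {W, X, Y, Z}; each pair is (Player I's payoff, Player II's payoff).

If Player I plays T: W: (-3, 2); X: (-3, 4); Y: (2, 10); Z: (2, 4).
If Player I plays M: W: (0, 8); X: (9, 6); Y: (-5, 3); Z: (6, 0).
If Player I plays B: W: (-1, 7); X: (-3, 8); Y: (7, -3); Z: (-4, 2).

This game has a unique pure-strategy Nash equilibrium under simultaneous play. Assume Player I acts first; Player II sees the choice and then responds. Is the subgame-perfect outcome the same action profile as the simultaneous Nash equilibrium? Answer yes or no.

no

Solve by backward induction (Player I leads).
- T: Player II compares 2, 4, 10, 4 and picks Y; Player I would get 2.
- M: Player II compares 8, 6, 3, 0 and picks W; Player I would get 0.
- B: Player II compares 7, 8, -3, 2 and picks X; Player I would get -3.
Maximizing over 2, 0, -3, Player I chooses T. Subgame-perfect outcome: (T, Y) with payoffs (2, 10).
Now find the simultaneous Nash equilibrium.
Player I's best replies: W→M; X→M; Y→B; Z→M.
Player II's best replies: T→Y; M→W; B→X.
The unique mutual best reply is (M, W), giving (0, 8).
Sequential outcome (T, Y) differs from the Nash profile (M, W).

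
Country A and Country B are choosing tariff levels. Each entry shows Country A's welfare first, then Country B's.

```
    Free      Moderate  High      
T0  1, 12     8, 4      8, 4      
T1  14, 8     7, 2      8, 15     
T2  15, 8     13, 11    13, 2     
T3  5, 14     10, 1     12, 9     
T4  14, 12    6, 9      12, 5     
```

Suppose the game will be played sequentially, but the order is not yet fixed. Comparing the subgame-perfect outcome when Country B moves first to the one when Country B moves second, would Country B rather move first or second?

If Country A leads: Country B's best replies are T0→Free, T1→High, T2→Moderate, T3→Free, T4→Free; Country A's induced payoffs 1, 8, 13, 5, 14; outcome (T4, Free), payoffs (14, 12).
If Country B leads: Country A's best replies are Free→T2, Moderate→T2, High→T2; Country B's induced payoffs 8, 11, 2; outcome (T2, Moderate), payoffs (13, 11).
Country B gets 11 moving first and 12 moving second, so Country B prefers to move second.

second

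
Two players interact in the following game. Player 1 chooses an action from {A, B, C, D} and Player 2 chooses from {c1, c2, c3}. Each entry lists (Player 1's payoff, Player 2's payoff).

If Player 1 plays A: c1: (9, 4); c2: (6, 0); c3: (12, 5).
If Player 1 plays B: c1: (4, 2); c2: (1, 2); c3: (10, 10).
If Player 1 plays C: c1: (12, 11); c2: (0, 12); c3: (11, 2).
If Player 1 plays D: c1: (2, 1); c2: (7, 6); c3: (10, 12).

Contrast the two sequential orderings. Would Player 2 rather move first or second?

first

If Player 1 leads: Player 2's best replies are A→c3, B→c3, C→c2, D→c3; Player 1's induced payoffs 12, 10, 0, 10; outcome (A, c3), payoffs (12, 5).
If Player 2 leads: Player 1's best replies are c1→C, c2→D, c3→A; Player 2's induced payoffs 11, 6, 5; outcome (C, c1), payoffs (12, 11).
Player 2 gets 11 moving first and 5 moving second, so Player 2 prefers to move first.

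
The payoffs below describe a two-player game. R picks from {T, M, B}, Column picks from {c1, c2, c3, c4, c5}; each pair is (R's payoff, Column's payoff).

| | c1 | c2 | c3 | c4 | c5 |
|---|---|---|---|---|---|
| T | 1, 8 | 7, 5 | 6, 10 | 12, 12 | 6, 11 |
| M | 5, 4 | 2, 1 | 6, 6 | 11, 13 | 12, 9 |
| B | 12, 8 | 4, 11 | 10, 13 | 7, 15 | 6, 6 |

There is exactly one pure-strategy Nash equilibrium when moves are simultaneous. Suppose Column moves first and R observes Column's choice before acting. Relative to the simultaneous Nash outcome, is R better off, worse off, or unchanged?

R best-responds to each possible Column move:
- c1 → R plays B (best of 1, 5, 12); Column gets 8.
- c2 → R plays T (best of 7, 2, 4); Column gets 5.
- c3 → R plays B (best of 6, 6, 10); Column gets 13.
- c4 → R plays T (best of 12, 11, 7); Column gets 12.
- c5 → R plays M (best of 6, 12, 6); Column gets 9.
Column's induced payoffs are 8, 5, 13, 12, 9, so Column commits to c3. Subgame-perfect outcome: (B, c3) with payoffs (10, 13).
For the simultaneous game, intersect best replies.
R's best replies: c1→B; c2→T; c3→B; c4→T; c5→M.
Column's best replies: T→c4; M→c4; B→c4.
Only (T, c4) has each player best-responding; Nash payoffs (12, 12).
R earns 10 sequentially versus 12 at the Nash outcome: worse off.

worse off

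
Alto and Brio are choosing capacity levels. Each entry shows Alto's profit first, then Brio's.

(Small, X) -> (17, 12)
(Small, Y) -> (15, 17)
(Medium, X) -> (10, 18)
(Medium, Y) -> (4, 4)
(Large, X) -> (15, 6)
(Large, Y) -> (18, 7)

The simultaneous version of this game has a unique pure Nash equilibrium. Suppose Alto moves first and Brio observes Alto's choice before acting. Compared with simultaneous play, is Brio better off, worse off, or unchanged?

unchanged

Backward induction with Alto moving first.
- Small → Brio plays Y (best of 12, 17); Alto gets 15.
- Medium → Brio plays X (best of 18, 4); Alto gets 10.
- Large → Brio plays Y (best of 6, 7); Alto gets 18.
Maximizing over 15, 10, 18, Alto chooses Large. Subgame-perfect outcome: (Large, Y) with payoffs (18, 7).
Under simultaneous play:
Alto's best replies: X→Small; Y→Large.
Brio's best replies: Small→Y; Medium→X; Large→Y.
Only (Large, Y) has each player best-responding; Nash payoffs (18, 7).
Brio earns 7 sequentially versus 7 at the Nash outcome: unchanged.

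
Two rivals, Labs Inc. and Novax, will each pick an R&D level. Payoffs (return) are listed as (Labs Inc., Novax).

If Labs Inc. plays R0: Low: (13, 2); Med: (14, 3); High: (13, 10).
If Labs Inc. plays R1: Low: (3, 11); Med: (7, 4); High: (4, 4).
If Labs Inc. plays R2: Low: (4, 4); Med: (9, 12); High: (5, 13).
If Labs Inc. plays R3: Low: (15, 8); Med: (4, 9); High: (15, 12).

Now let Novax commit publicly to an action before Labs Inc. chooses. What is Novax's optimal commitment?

Labs Inc. best-responds to each possible Novax move:
- Low: Labs Inc. compares 13, 3, 4, 15 and picks R3; Novax would get 8.
- Med: Labs Inc. compares 14, 7, 9, 4 and picks R0; Novax would get 3.
- High: Labs Inc. compares 13, 4, 5, 15 and picks R3; Novax would get 12.
Among 8, 3, 12, the best is 12 at High. Subgame-perfect outcome: (R3, High) with payoffs (15, 12).

High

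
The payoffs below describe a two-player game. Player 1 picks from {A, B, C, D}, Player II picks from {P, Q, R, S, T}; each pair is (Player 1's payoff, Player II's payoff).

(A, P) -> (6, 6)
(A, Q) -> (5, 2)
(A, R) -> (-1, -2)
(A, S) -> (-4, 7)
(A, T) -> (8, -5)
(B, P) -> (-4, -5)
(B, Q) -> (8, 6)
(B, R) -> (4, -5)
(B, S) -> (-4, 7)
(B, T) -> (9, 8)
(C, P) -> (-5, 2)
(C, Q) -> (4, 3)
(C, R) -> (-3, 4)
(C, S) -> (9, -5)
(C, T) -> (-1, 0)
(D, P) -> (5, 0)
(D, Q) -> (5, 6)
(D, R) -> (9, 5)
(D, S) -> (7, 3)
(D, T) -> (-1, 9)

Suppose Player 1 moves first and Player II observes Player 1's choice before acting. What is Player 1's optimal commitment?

Work backward from Player II's decision.
- A: BR = S, leader payoff -4.
- B: BR = T, leader payoff 9.
- C: BR = R, leader payoff -3.
- D: BR = T, leader payoff -1.
Among -4, 9, -3, -1, the best is 9 at B. Subgame-perfect outcome: (B, T) with payoffs (9, 8).

B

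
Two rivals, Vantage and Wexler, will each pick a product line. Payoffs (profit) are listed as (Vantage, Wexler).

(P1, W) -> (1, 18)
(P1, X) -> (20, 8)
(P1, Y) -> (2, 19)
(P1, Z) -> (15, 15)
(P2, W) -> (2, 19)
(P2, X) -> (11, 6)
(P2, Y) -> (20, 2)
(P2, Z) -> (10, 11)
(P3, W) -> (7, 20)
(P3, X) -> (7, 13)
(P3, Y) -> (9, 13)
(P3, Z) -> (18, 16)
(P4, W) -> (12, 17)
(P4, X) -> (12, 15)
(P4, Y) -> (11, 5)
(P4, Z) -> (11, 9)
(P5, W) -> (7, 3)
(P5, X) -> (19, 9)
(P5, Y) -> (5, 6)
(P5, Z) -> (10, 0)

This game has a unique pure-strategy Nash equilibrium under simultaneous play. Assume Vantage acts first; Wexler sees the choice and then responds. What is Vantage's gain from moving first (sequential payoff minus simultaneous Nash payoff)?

7

Wexler best-responds to each possible Vantage move:
- P1: Wexler compares 18, 8, 19, 15 and picks Y; Vantage would get 2.
- P2: Wexler compares 19, 6, 2, 11 and picks W; Vantage would get 2.
- P3: Wexler compares 20, 13, 13, 16 and picks W; Vantage would get 7.
- P4: Wexler compares 17, 15, 5, 9 and picks W; Vantage would get 12.
- P5: Wexler compares 3, 9, 6, 0 and picks X; Vantage would get 19.
Among 2, 2, 7, 12, 19, the best is 19 at P5. Subgame-perfect outcome: (P5, X) with payoffs (19, 9).
Now find the simultaneous Nash equilibrium.
Vantage's best replies: W→P4; X→P1; Y→P2; Z→P3.
Wexler's best replies: P1→Y; P2→W; P3→W; P4→W; P5→X.
The unique mutual best reply is (P4, W), giving (12, 17).
Vantage's commitment gain: 19 − 12 = 7.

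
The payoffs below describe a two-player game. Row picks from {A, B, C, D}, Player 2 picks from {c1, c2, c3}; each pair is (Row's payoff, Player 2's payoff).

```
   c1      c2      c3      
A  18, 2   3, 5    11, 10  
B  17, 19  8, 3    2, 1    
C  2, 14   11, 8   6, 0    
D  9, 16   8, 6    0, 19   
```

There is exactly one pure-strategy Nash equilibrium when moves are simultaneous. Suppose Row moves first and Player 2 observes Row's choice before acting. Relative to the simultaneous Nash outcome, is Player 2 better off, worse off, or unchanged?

Player 2 best-responds to each possible Row move:
- A: BR = c3, leader payoff 11.
- B: BR = c1, leader payoff 17.
- C: BR = c1, leader payoff 2.
- D: BR = c3, leader payoff 0.
Maximizing over 11, 17, 2, 0, Row chooses B. Subgame-perfect outcome: (B, c1) with payoffs (17, 19).
For the simultaneous game, intersect best replies.
Row's best replies: c1→A; c2→C; c3→A.
Player 2's best replies: A→c3; B→c1; C→c1; D→c3.
Only (A, c3) has each player best-responding; Nash payoffs (11, 10).
Player 2 earns 19 sequentially versus 10 at the Nash outcome: better off.

better off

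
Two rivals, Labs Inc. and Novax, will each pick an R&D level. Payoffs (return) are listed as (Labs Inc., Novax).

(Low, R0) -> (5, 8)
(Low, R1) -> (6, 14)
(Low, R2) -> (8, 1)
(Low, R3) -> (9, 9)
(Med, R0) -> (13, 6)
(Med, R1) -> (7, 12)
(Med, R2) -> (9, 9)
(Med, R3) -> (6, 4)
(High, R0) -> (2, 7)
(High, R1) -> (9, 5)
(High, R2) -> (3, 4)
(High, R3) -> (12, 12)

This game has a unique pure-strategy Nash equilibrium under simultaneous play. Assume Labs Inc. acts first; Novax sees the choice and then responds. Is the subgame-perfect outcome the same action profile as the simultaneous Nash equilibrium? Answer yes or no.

Backward induction with Labs Inc. moving first.
- Low: Novax compares 8, 14, 1, 9 and picks R1; Labs Inc. would get 6.
- Med: Novax compares 6, 12, 9, 4 and picks R1; Labs Inc. would get 7.
- High: Novax compares 7, 5, 4, 12 and picks R3; Labs Inc. would get 12.
Among 6, 7, 12, the best is 12 at High. Subgame-perfect outcome: (High, R3) with payoffs (12, 12).
Under simultaneous play:
Labs Inc.'s best replies: R0→Med; R1→High; R2→Med; R3→High.
Novax's best replies: Low→R1; Med→R1; High→R3.
Only (High, R3) has each player best-responding; Nash payoffs (12, 12).
Sequential outcome (High, R3) coincides with the Nash profile (High, R3).

yes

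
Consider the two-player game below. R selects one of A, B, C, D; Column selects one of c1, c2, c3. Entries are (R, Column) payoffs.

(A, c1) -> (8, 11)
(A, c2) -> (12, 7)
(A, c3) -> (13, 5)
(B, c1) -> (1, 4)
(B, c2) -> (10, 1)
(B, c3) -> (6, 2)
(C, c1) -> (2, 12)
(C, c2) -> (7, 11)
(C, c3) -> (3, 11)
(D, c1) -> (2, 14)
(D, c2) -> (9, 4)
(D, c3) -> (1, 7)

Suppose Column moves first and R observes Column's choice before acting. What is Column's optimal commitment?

Solve by backward induction (Column leads).
- c1: BR = A, leader payoff 11.
- c2: BR = A, leader payoff 7.
- c3: BR = A, leader payoff 5.
Maximizing over 11, 7, 5, Column chooses c1. Subgame-perfect outcome: (A, c1) with payoffs (8, 11).

c1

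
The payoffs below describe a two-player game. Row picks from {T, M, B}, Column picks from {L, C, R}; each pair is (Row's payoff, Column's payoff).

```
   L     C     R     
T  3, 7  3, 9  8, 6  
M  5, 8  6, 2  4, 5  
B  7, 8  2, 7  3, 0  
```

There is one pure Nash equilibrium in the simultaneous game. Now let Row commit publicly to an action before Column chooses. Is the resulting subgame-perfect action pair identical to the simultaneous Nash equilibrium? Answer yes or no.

Solve by backward induction (Row leads).
- T → Column plays C (best of 7, 9, 6); Row gets 3.
- M → Column plays L (best of 8, 2, 5); Row gets 5.
- B → Column plays L (best of 8, 7, 0); Row gets 7.
Maximizing over 3, 5, 7, Row chooses B. Subgame-perfect outcome: (B, L) with payoffs (7, 8).
Under simultaneous play:
Row's best replies: L→B; C→M; R→T.
Column's best replies: T→C; M→L; B→L.
Only (B, L) has each player best-responding; Nash payoffs (7, 8).
Sequential outcome (B, L) coincides with the Nash profile (B, L).

yes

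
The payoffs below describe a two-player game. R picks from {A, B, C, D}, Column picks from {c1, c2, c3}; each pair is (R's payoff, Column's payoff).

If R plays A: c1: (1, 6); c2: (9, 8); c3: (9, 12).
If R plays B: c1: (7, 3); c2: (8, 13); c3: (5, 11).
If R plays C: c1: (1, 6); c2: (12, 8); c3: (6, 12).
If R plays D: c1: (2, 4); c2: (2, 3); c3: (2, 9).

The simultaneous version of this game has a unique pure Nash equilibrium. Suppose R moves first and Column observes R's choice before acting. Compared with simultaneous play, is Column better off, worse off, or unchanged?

Backward induction with R moving first.
- A: BR = c3, leader payoff 9.
- B: BR = c2, leader payoff 8.
- C: BR = c3, leader payoff 6.
- D: BR = c3, leader payoff 2.
Maximizing over 9, 8, 6, 2, R chooses A. Subgame-perfect outcome: (A, c3) with payoffs (9, 12).
For the simultaneous game, intersect best replies.
R's best replies: c1→B; c2→C; c3→A.
Column's best replies: A→c3; B→c2; C→c3; D→c3.
The unique mutual best reply is (A, c3), giving (9, 12).
Column earns 12 sequentially versus 12 at the Nash outcome: unchanged.

unchanged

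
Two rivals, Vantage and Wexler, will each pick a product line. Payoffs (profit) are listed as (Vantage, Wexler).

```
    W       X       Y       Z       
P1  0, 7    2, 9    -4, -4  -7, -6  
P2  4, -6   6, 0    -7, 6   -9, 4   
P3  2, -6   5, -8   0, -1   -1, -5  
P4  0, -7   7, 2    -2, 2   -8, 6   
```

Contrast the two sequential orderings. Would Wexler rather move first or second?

second

If Vantage leads: Wexler's best replies are P1→X, P2→Y, P3→Y, P4→Z; Vantage's induced payoffs 2, -7, 0, -8; outcome (P1, X), payoffs (2, 9).
If Wexler leads: Vantage's best replies are W→P2, X→P4, Y→P3, Z→P3; Wexler's induced payoffs -6, 2, -1, -5; outcome (P4, X), payoffs (7, 2).
Wexler gets 2 moving first and 9 moving second, so Wexler prefers to move second.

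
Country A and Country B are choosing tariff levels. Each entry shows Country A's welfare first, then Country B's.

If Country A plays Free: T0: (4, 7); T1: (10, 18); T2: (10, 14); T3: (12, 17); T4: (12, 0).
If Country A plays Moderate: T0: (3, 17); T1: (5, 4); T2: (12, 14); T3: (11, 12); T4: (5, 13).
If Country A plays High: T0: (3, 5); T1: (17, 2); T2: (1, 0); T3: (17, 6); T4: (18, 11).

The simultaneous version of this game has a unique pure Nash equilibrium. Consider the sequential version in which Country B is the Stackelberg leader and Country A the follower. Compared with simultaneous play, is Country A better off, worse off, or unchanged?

worse off

Backward induction with Country B moving first.
- T0 → Country A plays Free (best of 4, 3, 3); Country B gets 7.
- T1 → Country A plays High (best of 10, 5, 17); Country B gets 2.
- T2 → Country A plays Moderate (best of 10, 12, 1); Country B gets 14.
- T3 → Country A plays High (best of 12, 11, 17); Country B gets 6.
- T4 → Country A plays High (best of 12, 5, 18); Country B gets 11.
Maximizing over 7, 2, 14, 6, 11, Country B chooses T2. Subgame-perfect outcome: (Moderate, T2) with payoffs (12, 14).
Under simultaneous play:
Country A's best replies: T0→Free; T1→High; T2→Moderate; T3→High; T4→High.
Country B's best replies: Free→T1; Moderate→T0; High→T4.
Only (High, T4) has each player best-responding; Nash payoffs (18, 11).
Country A earns 12 sequentially versus 18 at the Nash outcome: worse off.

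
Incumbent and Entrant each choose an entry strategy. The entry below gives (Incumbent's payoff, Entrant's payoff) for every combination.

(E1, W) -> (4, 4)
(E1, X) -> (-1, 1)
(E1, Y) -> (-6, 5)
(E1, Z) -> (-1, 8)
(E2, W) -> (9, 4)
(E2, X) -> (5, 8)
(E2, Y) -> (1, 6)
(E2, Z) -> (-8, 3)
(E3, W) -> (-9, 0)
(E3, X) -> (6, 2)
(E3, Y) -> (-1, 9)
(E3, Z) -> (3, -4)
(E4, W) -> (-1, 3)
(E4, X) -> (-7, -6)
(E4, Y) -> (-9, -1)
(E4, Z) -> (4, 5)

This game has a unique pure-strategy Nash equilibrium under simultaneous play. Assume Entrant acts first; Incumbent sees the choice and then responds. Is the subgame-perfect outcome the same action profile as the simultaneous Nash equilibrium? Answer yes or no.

Solve by backward induction (Entrant leads).
- W: Incumbent compares 4, 9, -9, -1 and picks E2; Entrant would get 4.
- X: Incumbent compares -1, 5, 6, -7 and picks E3; Entrant would get 2.
- Y: Incumbent compares -6, 1, -1, -9 and picks E2; Entrant would get 6.
- Z: Incumbent compares -1, -8, 3, 4 and picks E4; Entrant would get 5.
Maximizing over 4, 2, 6, 5, Entrant chooses Y. Subgame-perfect outcome: (E2, Y) with payoffs (1, 6).
Now find the simultaneous Nash equilibrium.
Incumbent's best replies: W→E2; X→E3; Y→E2; Z→E4.
Entrant's best replies: E1→Z; E2→X; E3→Y; E4→Z.
The unique mutual best reply is (E4, Z), giving (4, 5).
Sequential outcome (E2, Y) differs from the Nash profile (E4, Z).

no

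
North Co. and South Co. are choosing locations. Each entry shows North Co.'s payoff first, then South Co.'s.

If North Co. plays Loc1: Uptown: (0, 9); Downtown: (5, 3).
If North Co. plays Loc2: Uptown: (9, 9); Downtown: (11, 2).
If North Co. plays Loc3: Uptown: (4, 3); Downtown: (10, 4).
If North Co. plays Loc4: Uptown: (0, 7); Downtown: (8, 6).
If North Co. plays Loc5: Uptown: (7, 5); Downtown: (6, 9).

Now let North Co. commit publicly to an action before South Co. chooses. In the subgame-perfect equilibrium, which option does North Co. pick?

Backward induction with North Co. moving first.
- Loc1: BR = Uptown, leader payoff 0.
- Loc2: BR = Uptown, leader payoff 9.
- Loc3: BR = Downtown, leader payoff 10.
- Loc4: BR = Uptown, leader payoff 0.
- Loc5: BR = Downtown, leader payoff 6.
Among 0, 9, 10, 0, 6, the best is 10 at Loc3. Subgame-perfect outcome: (Loc3, Downtown) with payoffs (10, 4).

Loc3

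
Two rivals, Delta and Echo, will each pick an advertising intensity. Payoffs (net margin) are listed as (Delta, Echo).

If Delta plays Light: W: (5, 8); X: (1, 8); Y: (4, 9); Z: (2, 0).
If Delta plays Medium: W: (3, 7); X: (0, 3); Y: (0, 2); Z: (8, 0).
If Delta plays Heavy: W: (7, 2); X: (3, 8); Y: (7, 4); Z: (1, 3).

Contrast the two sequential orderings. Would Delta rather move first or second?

first

If Delta leads: Echo's best replies are Light→Y, Medium→W, Heavy→X; Delta's induced payoffs 4, 3, 3; outcome (Light, Y), payoffs (4, 9).
If Echo leads: Delta's best replies are W→Heavy, X→Heavy, Y→Heavy, Z→Medium; Echo's induced payoffs 2, 8, 4, 0; outcome (Heavy, X), payoffs (3, 8).
Delta gets 4 moving first and 3 moving second, so Delta prefers to move first.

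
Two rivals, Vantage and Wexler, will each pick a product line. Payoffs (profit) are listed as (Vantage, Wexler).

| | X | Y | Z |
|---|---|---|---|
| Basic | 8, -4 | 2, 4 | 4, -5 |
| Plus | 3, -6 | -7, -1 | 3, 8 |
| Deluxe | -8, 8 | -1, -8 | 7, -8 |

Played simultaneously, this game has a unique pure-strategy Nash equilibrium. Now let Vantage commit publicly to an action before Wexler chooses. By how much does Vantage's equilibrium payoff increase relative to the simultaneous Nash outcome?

1

Wexler best-responds to each possible Vantage move:
- Basic → Wexler plays Y (best of -4, 4, -5); Vantage gets 2.
- Plus → Wexler plays Z (best of -6, -1, 8); Vantage gets 3.
- Deluxe → Wexler plays X (best of 8, -8, -8); Vantage gets -8.
Among 2, 3, -8, the best is 3 at Plus. Subgame-perfect outcome: (Plus, Z) with payoffs (3, 8).
Now find the simultaneous Nash equilibrium.
Vantage's best replies: X→Basic; Y→Basic; Z→Deluxe.
Wexler's best replies: Basic→Y; Plus→Z; Deluxe→X.
Only (Basic, Y) has each player best-responding; Nash payoffs (2, 4).
Vantage's commitment gain: 3 − 2 = 1.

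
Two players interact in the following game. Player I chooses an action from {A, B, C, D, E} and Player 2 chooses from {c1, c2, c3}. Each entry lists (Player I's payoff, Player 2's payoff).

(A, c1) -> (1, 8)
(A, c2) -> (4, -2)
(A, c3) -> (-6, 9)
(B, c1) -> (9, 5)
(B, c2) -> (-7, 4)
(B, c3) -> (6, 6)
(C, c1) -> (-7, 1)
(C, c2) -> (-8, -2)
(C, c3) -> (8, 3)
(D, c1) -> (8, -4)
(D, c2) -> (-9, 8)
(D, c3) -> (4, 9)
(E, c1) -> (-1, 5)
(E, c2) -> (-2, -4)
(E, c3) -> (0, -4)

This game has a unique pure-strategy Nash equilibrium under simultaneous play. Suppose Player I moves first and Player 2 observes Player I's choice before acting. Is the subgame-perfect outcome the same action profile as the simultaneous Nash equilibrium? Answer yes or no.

yes

Backward induction with Player I moving first.
- A: Player 2 compares 8, -2, 9 and picks c3; Player I would get -6.
- B: Player 2 compares 5, 4, 6 and picks c3; Player I would get 6.
- C: Player 2 compares 1, -2, 3 and picks c3; Player I would get 8.
- D: Player 2 compares -4, 8, 9 and picks c3; Player I would get 4.
- E: Player 2 compares 5, -4, -4 and picks c1; Player I would get -1.
Player I's induced payoffs are -6, 6, 8, 4, -1, so Player I commits to C. Subgame-perfect outcome: (C, c3) with payoffs (8, 3).
Now find the simultaneous Nash equilibrium.
Player I's best replies: c1→B; c2→A; c3→C.
Player 2's best replies: A→c3; B→c3; C→c3; D→c3; E→c1.
Only (C, c3) has each player best-responding; Nash payoffs (8, 3).
Sequential outcome (C, c3) coincides with the Nash profile (C, c3).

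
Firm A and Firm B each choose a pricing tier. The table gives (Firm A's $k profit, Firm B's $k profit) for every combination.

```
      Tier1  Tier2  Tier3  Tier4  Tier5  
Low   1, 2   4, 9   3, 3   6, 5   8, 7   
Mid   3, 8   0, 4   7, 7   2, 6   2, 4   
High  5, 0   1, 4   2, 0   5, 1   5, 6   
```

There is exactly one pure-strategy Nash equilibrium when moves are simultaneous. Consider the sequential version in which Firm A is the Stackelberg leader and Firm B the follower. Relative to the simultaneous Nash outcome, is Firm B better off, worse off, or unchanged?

worse off

Firm B best-responds to each possible Firm A move:
- Low: BR = Tier2, leader payoff 4.
- Mid: BR = Tier1, leader payoff 3.
- High: BR = Tier5, leader payoff 5.
Firm A's induced payoffs are 4, 3, 5, so Firm A commits to High. Subgame-perfect outcome: (High, Tier5) with payoffs (5, 6).
Now find the simultaneous Nash equilibrium.
Firm A's best replies: Tier1→High; Tier2→Low; Tier3→Mid; Tier4→Low; Tier5→Low.
Firm B's best replies: Low→Tier2; Mid→Tier1; High→Tier5.
Only (Low, Tier2) has each player best-responding; Nash payoffs (4, 9).
Firm B earns 6 sequentially versus 9 at the Nash outcome: worse off.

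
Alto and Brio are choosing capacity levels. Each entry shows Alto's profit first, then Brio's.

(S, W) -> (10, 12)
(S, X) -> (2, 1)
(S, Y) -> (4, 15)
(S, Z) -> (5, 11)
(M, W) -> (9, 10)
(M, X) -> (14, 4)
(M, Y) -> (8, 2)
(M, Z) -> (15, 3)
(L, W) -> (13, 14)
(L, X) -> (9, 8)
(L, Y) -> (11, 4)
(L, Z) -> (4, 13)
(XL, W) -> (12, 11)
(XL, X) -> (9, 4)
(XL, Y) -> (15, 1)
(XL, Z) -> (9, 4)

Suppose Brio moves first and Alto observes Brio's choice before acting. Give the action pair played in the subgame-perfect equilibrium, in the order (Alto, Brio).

(L, W)

Alto best-responds to each possible Brio move:
- W: BR = L, leader payoff 14.
- X: BR = M, leader payoff 4.
- Y: BR = XL, leader payoff 1.
- Z: BR = M, leader payoff 3.
Brio's induced payoffs are 14, 4, 1, 3, so Brio commits to W. Subgame-perfect outcome: (L, W) with payoffs (13, 14).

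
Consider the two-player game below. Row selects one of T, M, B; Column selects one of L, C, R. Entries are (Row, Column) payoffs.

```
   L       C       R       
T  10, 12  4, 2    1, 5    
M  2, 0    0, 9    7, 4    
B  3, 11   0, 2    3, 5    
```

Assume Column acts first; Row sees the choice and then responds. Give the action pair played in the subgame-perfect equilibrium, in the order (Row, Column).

(T, L)

Solve by backward induction (Column leads).
- L: BR = T, leader payoff 12.
- C: BR = T, leader payoff 2.
- R: BR = M, leader payoff 4.
Maximizing over 12, 2, 4, Column chooses L. Subgame-perfect outcome: (T, L) with payoffs (10, 12).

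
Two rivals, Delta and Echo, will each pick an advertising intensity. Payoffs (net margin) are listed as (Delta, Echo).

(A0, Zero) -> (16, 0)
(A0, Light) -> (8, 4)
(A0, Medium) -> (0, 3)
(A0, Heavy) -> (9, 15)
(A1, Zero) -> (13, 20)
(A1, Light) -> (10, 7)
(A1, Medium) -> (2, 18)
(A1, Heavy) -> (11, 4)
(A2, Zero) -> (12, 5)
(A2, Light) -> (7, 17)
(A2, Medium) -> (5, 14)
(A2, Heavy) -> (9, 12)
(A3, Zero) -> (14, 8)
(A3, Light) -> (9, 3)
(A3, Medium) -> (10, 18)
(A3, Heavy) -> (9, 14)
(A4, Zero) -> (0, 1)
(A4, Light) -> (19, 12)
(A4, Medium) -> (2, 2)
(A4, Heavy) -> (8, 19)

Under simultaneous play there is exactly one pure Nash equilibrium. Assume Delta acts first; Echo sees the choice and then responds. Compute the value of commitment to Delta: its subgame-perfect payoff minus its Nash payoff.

Solve by backward induction (Delta leads).
- A0: BR = Heavy, leader payoff 9.
- A1: BR = Zero, leader payoff 13.
- A2: BR = Light, leader payoff 7.
- A3: BR = Medium, leader payoff 10.
- A4: BR = Heavy, leader payoff 8.
Maximizing over 9, 13, 7, 10, 8, Delta chooses A1. Subgame-perfect outcome: (A1, Zero) with payoffs (13, 20).
For the simultaneous game, intersect best replies.
Delta's best replies: Zero→A0; Light→A4; Medium→A3; Heavy→A1.
Echo's best replies: A0→Heavy; A1→Zero; A2→Light; A3→Medium; A4→Heavy.
Only (A3, Medium) has each player best-responding; Nash payoffs (10, 18).
Delta's commitment gain: 13 − 10 = 3.

3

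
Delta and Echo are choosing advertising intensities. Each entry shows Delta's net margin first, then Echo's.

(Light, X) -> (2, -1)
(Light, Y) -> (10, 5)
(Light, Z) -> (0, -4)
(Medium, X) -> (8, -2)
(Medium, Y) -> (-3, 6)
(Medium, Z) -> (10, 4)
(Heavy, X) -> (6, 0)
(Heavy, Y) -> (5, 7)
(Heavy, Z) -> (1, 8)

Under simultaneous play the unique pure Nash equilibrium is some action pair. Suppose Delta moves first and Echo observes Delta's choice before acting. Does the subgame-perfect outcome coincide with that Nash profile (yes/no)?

yes

Solve by backward induction (Delta leads).
- Light: BR = Y, leader payoff 10.
- Medium: BR = Y, leader payoff -3.
- Heavy: BR = Z, leader payoff 1.
Maximizing over 10, -3, 1, Delta chooses Light. Subgame-perfect outcome: (Light, Y) with payoffs (10, 5).
For the simultaneous game, intersect best replies.
Delta's best replies: X→Medium; Y→Light; Z→Medium.
Echo's best replies: Light→Y; Medium→Y; Heavy→Z.
Only (Light, Y) has each player best-responding; Nash payoffs (10, 5).
Sequential outcome (Light, Y) coincides with the Nash profile (Light, Y).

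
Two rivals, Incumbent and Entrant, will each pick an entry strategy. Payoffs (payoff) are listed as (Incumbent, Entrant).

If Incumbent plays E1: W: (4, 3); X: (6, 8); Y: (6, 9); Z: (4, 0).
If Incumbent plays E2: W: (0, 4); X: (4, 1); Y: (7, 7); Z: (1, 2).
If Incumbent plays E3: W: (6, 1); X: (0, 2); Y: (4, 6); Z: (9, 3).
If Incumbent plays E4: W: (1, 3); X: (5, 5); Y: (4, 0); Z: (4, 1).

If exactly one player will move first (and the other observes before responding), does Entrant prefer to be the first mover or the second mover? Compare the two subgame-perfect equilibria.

If Incumbent leads: Entrant's best replies are E1→Y, E2→Y, E3→Y, E4→X; Incumbent's induced payoffs 6, 7, 4, 5; outcome (E2, Y), payoffs (7, 7).
If Entrant leads: Incumbent's best replies are W→E3, X→E1, Y→E2, Z→E3; Entrant's induced payoffs 1, 8, 7, 3; outcome (E1, X), payoffs (6, 8).
Entrant gets 8 moving first and 7 moving second, so Entrant prefers to move first.

first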